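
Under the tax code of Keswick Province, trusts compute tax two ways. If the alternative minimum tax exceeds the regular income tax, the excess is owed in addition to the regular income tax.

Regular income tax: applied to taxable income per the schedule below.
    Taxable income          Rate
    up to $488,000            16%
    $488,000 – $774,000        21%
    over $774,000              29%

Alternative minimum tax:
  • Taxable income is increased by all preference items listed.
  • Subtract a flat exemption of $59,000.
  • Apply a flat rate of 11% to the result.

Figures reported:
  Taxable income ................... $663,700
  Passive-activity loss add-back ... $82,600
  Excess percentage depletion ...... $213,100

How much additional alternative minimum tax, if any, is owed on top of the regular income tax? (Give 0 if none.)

$0

Alternative minimum tax:
  Adjusted income: $663,700 + $82,600 + $213,100 = $959,400
  Less exemption $59,000 → base $900,400
  $900,400 × 11% = $99,044

Regular income tax:
  $488,000 × 16% = $78,080
  $175,700 × 21% = $36,897
  → $114,977

$99,044 ≤ $114,977, so no add-on is due.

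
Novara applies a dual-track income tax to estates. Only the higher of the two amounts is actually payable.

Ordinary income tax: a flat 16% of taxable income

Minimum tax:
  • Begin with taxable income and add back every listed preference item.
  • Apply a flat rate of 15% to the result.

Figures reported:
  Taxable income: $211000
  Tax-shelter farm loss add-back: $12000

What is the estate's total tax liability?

$33760

Ordinary income tax:
  $211000 × 16% = $33760

Minimum tax:
  Adjusted income: $211000 + $12000 = $223000
  $223000 × 15% = $33450

$33760 > $33450, so the ordinary income tax governs.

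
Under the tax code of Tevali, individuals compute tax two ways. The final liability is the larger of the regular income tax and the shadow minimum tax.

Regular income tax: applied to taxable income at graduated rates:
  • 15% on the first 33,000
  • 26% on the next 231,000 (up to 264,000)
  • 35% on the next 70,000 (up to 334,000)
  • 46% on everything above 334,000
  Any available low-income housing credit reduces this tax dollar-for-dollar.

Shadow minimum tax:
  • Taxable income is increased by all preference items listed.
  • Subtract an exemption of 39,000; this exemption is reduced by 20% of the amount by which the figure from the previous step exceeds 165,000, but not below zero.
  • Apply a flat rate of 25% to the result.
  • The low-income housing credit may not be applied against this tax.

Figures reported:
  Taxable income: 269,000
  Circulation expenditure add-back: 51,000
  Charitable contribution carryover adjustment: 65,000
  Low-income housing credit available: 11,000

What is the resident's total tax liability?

96,250

Shadow minimum tax:
  Adjusted income: 269,000 + 51,000 + 65,000 = 385,000
  Exemption: 20% × (385,000 − 165,000) = 44,000 ≥ 39,000, so the exemption is fully phased out
  Base: 385,000 − 0 = 385,000
  385,000 × 25% = 96,250

Regular income tax:
  33,000 × 15% = 4,950
  231,000 × 26% = 60,060
  5,000 × 35% = 1,750
  → 66,760
  Less low-income housing credit 11,000 → 55,760

96,250 > 55,760, so the shadow minimum tax is the binding amount.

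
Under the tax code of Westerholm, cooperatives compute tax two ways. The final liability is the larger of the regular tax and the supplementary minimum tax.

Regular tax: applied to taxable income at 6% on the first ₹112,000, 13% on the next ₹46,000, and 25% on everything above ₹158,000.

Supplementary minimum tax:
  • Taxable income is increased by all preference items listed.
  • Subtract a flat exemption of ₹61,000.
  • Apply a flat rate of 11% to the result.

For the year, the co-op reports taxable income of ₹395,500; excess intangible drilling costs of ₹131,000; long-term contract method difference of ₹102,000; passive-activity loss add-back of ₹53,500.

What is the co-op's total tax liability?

₹72,075

Supplementary minimum tax:
  Adjusted income: ₹395,500 + ₹131,000 + ₹102,000 + ₹53,500 = ₹682,000
  Less exemption ₹61,000 → base ₹621,000
  ₹621,000 × 11% = ₹68,310

Regular tax:
  ₹112,000 × 6% = ₹6,720
  ₹46,000 × 13% = ₹5,980
  ₹237,500 × 25% = ₹59,375
  → ₹72,075

₹72,075 > ₹68,310, so the regular tax governs.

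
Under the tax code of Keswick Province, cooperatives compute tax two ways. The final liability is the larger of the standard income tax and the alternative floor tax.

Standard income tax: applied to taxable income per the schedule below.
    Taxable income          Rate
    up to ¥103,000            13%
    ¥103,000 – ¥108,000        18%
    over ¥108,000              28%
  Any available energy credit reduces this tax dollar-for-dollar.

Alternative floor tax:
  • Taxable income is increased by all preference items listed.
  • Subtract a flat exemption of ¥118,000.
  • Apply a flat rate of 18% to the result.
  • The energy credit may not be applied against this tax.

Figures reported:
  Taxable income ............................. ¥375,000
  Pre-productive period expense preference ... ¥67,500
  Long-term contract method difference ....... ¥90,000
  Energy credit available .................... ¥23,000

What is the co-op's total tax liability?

Alternative floor tax:
  Adjusted income: ¥375,000 + ¥67,500 + ¥90,000 = ¥532,500
  Less exemption ¥118,000 → base ¥414,500
  ¥414,500 × 18% = ¥74,610

Standard income tax:
  ¥103,000 × 13% = ¥13,390
  ¥5,000 × 18% = ¥900
  ¥267,000 × 28% = ¥74,760
  → ¥89,050
  Less energy credit ¥23,000 → ¥66,050

¥74,610 > ¥66,050, so the alternative floor tax is the binding amount.

¥74,610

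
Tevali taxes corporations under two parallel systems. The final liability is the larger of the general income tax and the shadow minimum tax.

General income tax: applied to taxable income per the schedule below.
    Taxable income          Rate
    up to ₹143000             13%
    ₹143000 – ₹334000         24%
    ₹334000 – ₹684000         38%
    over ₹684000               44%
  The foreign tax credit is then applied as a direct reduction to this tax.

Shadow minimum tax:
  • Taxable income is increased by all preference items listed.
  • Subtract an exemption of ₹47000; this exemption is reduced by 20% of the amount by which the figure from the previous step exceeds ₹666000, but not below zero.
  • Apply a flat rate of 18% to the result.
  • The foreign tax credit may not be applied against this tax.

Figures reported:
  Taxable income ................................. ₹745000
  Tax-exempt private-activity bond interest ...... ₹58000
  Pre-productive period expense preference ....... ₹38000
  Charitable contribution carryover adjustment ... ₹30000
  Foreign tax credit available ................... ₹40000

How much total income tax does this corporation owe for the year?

₹184270

General income tax:
  ₹143000 × 13% = ₹18590
  ₹191000 × 24% = ₹45840
  ₹350000 × 38% = ₹133000
  ₹61000 × 44% = ₹26840
  → ₹224270
  Less foreign tax credit ₹40000 → ₹184270

Shadow minimum tax:
  Adjusted income: ₹745000 + ₹58000 + ₹38000 + ₹30000 = ₹871000
  Exemption: ₹47000 − 20% × (₹871000 − ₹666000) = ₹47000 − ₹41000 = ₹6000
  Base: ₹871000 − ₹6000 = ₹865000
  ₹865000 × 18% = ₹155700

₹184270 > ₹155700, so the general income tax governs.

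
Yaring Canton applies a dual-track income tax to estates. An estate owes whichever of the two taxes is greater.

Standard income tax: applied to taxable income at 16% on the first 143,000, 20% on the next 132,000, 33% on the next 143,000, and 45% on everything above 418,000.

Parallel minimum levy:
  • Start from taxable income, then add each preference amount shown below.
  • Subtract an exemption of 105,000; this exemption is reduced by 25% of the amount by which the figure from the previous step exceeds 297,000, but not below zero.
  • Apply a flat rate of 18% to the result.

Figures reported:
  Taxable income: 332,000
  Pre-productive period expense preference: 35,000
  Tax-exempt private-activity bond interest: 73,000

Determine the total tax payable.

Standard income tax:
  143,000 × 16% = 22,880
  132,000 × 20% = 26,400
  57,000 × 33% = 18,810
  → 68,090

Parallel minimum levy:
  Adjusted income: 332,000 + 35,000 + 73,000 = 440,000
  Exemption: 105,000 − 25% × (440,000 − 297,000) = 105,000 − 35,750 = 69,250
  Base: 440,000 − 69,250 = 370,750
  370,750 × 18% = 66,735

68,090 > 66,735, so the standard income tax governs.

68,090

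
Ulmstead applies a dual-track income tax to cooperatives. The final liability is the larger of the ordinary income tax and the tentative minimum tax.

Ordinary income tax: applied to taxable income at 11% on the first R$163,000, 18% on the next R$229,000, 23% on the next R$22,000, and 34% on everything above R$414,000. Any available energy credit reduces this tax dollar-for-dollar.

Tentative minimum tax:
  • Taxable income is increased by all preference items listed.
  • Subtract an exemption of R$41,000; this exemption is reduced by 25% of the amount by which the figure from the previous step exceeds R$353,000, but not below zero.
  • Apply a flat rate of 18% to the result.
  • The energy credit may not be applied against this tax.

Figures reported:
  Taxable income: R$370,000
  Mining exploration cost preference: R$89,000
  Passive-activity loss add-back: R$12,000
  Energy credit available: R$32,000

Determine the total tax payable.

Tentative minimum tax:
  Adjusted income: R$370,000 + R$89,000 + R$12,000 = R$471,000
  Exemption: R$41,000 − 25% × (R$471,000 − R$353,000) = R$41,000 − R$29,500 = R$11,500
  Base: R$471,000 − R$11,500 = R$459,500
  R$459,500 × 18% = R$82,710

Ordinary income tax:
  R$163,000 × 11% = R$17,930
  R$207,000 × 18% = R$37,260
  → R$55,190
  Less energy credit R$32,000 → R$23,190

R$82,710 > R$23,190, so the tentative minimum tax is the binding amount.

R$82,710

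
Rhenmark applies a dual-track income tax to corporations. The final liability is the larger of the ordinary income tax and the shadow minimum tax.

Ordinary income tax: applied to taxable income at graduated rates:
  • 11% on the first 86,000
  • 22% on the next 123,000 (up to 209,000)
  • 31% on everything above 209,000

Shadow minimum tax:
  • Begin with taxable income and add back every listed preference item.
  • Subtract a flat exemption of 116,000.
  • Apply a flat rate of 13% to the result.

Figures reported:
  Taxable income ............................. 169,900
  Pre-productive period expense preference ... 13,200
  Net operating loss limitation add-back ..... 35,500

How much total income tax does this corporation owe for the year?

27,918

Shadow minimum tax:
  Adjusted income: 169,900 + 13,200 + 35,500 = 218,600
  Less exemption 116,000 → base 102,600
  102,600 × 13% = 13,338

Ordinary income tax:
  86,000 × 11% = 9,460
  83,900 × 22% = 18,458
  → 27,918

27,918 > 13,338, so the ordinary income tax governs.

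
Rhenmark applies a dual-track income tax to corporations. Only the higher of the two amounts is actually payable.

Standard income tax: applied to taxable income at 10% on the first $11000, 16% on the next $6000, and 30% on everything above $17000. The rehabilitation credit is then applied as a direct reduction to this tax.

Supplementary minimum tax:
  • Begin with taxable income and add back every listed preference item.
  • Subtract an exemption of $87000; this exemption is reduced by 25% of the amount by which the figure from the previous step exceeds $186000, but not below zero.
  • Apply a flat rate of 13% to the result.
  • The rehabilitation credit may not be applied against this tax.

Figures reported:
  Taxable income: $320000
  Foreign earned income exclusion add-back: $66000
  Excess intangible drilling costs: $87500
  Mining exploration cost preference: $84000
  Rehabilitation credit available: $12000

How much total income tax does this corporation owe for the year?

$80960

Standard income tax:
  $11000 × 10% = $1100
  $6000 × 16% = $960
  $303000 × 30% = $90900
  → $92960
  Less rehabilitation credit $12000 → $80960

Supplementary minimum tax:
  Adjusted income: $320000 + $66000 + $87500 + $84000 = $557500
  Exemption: 25% × ($557500 − $186000) = $92875 ≥ $87000, so the exemption is fully phased out
  Base: $557500 − $0 = $557500
  $557500 × 13% = $72475

$80960 > $72475, so the standard income tax governs.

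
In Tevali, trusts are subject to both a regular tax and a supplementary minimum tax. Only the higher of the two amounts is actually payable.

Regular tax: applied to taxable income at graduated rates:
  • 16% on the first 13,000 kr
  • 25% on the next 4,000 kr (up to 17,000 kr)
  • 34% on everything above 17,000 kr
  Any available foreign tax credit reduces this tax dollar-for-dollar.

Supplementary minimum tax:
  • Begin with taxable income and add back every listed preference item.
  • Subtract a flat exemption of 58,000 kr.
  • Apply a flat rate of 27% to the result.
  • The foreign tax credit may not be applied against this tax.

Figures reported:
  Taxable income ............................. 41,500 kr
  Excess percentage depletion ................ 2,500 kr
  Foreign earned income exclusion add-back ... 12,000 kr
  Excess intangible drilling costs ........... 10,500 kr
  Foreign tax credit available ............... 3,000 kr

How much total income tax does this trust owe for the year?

8,410 kr

Regular tax:
  13,000 kr × 16% = 2,080 kr
  4,000 kr × 25% = 1,000 kr
  24,500 kr × 34% = 8,330 kr
  → 11,410 kr
  Less foreign tax credit 3,000 kr → 8,410 kr

Supplementary minimum tax:
  Adjusted income: 41,500 kr + 2,500 kr + 12,000 kr + 10,500 kr = 66,500 kr
  Less exemption 58,000 kr → base 8,500 kr
  8,500 kr × 27% = 2,295 kr

8,410 kr > 2,295 kr, so the regular tax governs.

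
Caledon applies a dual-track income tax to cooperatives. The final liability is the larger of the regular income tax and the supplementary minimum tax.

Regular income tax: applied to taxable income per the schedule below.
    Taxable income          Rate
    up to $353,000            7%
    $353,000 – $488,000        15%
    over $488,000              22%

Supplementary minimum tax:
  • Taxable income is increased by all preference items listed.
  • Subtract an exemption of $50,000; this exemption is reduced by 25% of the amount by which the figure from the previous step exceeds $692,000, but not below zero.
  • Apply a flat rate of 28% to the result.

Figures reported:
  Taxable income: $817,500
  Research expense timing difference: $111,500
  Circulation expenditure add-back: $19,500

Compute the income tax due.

$265,580

Supplementary minimum tax:
  Adjusted income: $817,500 + $111,500 + $19,500 = $948,500
  Exemption: 25% × ($948,500 − $692,000) = $64,125 ≥ $50,000, so the exemption is fully phased out
  Base: $948,500 − $0 = $948,500
  $948,500 × 28% = $265,580

Regular income tax:
  $353,000 × 7% = $24,710
  $135,000 × 15% = $20,250
  $329,500 × 22% = $72,490
  → $117,450

$265,580 > $117,450, so the supplementary minimum tax is the binding amount.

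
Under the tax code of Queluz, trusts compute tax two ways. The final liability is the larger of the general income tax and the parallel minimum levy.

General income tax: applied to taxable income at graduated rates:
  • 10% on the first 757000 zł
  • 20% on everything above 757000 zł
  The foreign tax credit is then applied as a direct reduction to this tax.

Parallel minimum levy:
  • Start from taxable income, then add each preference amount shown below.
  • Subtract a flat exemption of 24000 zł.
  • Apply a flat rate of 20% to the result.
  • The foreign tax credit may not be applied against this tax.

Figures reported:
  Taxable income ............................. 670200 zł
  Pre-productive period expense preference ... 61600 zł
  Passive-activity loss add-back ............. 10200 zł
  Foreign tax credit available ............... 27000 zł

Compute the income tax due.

Parallel minimum levy:
  Adjusted income: 670200 zł + 61600 zł + 10200 zł = 742000 zł
  Less exemption 24000 zł → base 718000 zł
  718000 zł × 20% = 143600 zł

General income tax:
  670200 zł × 10% = 67020 zł
  Less foreign tax credit 27000 zł → 40020 zł

143600 zł > 40020 zł, so the parallel minimum levy is the binding amount.

143600 zł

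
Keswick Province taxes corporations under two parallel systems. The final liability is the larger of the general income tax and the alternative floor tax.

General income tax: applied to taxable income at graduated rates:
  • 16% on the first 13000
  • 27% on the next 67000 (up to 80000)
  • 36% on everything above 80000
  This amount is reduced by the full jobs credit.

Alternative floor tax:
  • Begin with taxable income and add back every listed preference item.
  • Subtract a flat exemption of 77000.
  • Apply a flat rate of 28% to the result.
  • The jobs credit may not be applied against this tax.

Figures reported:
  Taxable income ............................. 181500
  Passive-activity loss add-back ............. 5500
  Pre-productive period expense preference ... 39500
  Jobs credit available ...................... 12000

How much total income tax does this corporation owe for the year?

Alternative floor tax:
  Adjusted income: 181500 + 5500 + 39500 = 226500
  Less exemption 77000 → base 149500
  149500 × 28% = 41860

General income tax:
  13000 × 16% = 2080
  67000 × 27% = 18090
  101500 × 36% = 36540
  → 56710
  Less jobs credit 12000 → 44710

44710 > 41860, so the general income tax governs.

44710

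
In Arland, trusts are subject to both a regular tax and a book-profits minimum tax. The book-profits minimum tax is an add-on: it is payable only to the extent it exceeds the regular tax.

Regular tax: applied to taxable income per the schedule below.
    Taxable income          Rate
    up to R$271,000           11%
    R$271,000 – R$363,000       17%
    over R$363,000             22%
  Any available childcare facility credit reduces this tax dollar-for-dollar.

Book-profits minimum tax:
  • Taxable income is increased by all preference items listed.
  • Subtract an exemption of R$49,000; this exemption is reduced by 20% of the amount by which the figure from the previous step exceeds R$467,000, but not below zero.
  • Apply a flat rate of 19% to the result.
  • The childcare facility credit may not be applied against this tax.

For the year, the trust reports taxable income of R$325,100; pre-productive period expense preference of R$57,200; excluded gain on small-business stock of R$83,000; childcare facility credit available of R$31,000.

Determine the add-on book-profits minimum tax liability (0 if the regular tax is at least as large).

Regular tax:
  R$271,000 × 11% = R$29,810
  R$54,100 × 17% = R$9,197
  → R$39,007
  Less childcare facility credit R$31,000 → R$8,007

Book-profits minimum tax:
  Adjusted income: R$325,100 + R$57,200 + R$83,000 = R$465,300
  Exemption: R$465,300 ≤ R$467,000, so full R$49,000 applies
  Base: R$465,300 − R$49,000 = R$416,300
  R$416,300 × 19% = R$79,097

Excess of book-profits minimum tax over regular tax: R$79,097 − R$8,007 = R$71,090.

R$71,090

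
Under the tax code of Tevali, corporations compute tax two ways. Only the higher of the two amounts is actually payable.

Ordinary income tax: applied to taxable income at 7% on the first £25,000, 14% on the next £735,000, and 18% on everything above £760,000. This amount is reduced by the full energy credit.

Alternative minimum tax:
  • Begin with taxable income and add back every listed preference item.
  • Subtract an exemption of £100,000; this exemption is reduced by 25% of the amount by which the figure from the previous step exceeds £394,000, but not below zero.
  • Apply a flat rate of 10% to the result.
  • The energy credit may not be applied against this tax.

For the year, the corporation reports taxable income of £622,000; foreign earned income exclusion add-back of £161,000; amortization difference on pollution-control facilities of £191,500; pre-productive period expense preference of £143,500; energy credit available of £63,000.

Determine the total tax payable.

Alternative minimum tax:
  Adjusted income: £622,000 + £161,000 + £191,500 + £143,500 = £1,118,000
  Exemption: 25% × (£1,118,000 − £394,000) = £181,000 ≥ £100,000, so the exemption is fully phased out
  Base: £1,118,000 − £0 = £1,118,000
  £1,118,000 × 10% = £111,800

Ordinary income tax:
  £25,000 × 7% = £1,750
  £597,000 × 14% = £83,580
  → £85,330
  Less energy credit £63,000 → £22,330

£111,800 > £22,330, so the alternative minimum tax is the binding amount.

£111,800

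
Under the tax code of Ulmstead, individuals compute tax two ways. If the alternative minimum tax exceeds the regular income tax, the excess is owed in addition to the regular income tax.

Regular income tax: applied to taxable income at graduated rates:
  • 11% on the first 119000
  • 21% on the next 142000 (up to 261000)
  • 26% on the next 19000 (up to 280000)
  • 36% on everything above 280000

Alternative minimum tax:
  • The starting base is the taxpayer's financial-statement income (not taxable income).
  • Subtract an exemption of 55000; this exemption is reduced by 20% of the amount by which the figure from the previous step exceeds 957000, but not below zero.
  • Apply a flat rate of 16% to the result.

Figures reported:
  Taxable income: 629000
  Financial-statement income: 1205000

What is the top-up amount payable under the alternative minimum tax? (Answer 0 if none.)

18446

Regular income tax:
  119000 × 11% = 13090
  142000 × 21% = 29820
  19000 × 26% = 4940
  349000 × 36% = 125640
  → 173490

Alternative minimum tax:
  Base (financial-statement income): 1205000
  Exemption: 55000 − 20% × (1205000 − 957000) = 55000 − 49600 = 5400
  Base: 1205000 − 5400 = 1199600
  1199600 × 16% = 191936

Excess of alternative minimum tax over regular income tax: 191936 − 173490 = 18446.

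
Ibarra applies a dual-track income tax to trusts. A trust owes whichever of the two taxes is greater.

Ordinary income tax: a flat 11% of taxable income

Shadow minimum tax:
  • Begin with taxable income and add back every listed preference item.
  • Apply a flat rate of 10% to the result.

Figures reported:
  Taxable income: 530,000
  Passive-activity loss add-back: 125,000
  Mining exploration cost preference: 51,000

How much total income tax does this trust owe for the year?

Ordinary income tax:
  530,000 × 11% = 58,300

Shadow minimum tax:
  Adjusted income: 530,000 + 125,000 + 51,000 = 706,000
  706,000 × 10% = 70,600

70,600 > 58,300, so the shadow minimum tax is the binding amount.

70,600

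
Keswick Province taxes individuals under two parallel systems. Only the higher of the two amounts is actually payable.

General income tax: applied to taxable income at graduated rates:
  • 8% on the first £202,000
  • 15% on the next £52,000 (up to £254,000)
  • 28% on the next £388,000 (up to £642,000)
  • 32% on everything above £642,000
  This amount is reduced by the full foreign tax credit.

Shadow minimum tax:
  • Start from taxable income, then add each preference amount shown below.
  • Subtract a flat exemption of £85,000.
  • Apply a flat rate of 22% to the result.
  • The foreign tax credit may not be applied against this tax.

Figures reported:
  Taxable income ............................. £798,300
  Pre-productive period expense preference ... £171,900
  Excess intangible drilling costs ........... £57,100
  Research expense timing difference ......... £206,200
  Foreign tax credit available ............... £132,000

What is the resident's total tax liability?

Shadow minimum tax:
  Adjusted income: £798,300 + £171,900 + £57,100 + £206,200 = £1,233,500
  Less exemption £85,000 → base £1,148,500
  £1,148,500 × 22% = £252,670

General income tax:
  £202,000 × 8% = £16,160
  £52,000 × 15% = £7,800
  £388,000 × 28% = £108,640
  £156,300 × 32% = £50,016
  → £182,616
  Less foreign tax credit £132,000 → £50,616

£252,670 > £50,616, so the shadow minimum tax is the binding amount.

£252,670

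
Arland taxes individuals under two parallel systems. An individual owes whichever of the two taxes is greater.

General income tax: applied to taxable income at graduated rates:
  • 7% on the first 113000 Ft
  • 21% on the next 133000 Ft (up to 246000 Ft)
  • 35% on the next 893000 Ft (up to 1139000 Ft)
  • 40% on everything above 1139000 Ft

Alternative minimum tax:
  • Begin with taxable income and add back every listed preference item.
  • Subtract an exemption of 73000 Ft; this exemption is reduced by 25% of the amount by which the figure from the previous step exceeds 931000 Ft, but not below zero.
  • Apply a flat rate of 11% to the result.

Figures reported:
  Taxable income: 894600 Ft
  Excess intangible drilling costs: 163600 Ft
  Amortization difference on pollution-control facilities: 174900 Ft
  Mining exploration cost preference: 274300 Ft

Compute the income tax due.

262850 Ft

Alternative minimum tax:
  Adjusted income: 894600 Ft + 163600 Ft + 174900 Ft + 274300 Ft = 1507400 Ft
  Exemption: 25% × (1507400 Ft − 931000 Ft) = 144100 Ft ≥ 73000 Ft, so the exemption is fully phased out
  Base: 1507400 Ft − 0 Ft = 1507400 Ft
  1507400 Ft × 11% = 165814 Ft

General income tax:
  113000 Ft × 7% = 7910 Ft
  133000 Ft × 21% = 27930 Ft
  648600 Ft × 35% = 227010 Ft
  → 262850 Ft

262850 Ft > 165814 Ft, so the general income tax governs.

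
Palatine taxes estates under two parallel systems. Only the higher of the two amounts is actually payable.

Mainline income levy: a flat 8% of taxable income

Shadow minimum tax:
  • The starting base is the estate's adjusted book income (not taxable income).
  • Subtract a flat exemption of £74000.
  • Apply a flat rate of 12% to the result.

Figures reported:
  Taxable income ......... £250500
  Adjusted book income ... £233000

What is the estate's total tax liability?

Shadow minimum tax:
  Base (adjusted book income): £233000
  Less exemption £74000 → base £159000
  £159000 × 12% = £19080

Mainline income levy:
  £250500 × 8% = £20040

£20040 > £19080, so the mainline income levy governs.

£20040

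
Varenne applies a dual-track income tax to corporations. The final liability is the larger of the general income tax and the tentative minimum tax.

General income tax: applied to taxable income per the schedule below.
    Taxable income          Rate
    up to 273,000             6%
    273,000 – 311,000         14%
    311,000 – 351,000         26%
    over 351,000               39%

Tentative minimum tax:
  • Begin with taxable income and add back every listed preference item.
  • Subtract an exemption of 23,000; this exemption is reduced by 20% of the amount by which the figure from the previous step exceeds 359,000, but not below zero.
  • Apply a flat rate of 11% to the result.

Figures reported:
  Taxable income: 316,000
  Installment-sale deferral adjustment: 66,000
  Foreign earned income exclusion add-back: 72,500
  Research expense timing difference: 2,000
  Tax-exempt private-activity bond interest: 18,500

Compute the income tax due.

General income tax:
  273,000 × 6% = 16,380
  38,000 × 14% = 5,320
  5,000 × 26% = 1,300
  → 23,000

Tentative minimum tax:
  Adjusted income: 316,000 + 66,000 + 72,500 + 2,000 + 18,500 = 475,000
  Exemption: 20% × (475,000 − 359,000) = 23,200 ≥ 23,000, so the exemption is fully phased out
  Base: 475,000 − 0 = 475,000
  475,000 × 11% = 52,250

52,250 > 23,000, so the tentative minimum tax is the binding amount.

52,250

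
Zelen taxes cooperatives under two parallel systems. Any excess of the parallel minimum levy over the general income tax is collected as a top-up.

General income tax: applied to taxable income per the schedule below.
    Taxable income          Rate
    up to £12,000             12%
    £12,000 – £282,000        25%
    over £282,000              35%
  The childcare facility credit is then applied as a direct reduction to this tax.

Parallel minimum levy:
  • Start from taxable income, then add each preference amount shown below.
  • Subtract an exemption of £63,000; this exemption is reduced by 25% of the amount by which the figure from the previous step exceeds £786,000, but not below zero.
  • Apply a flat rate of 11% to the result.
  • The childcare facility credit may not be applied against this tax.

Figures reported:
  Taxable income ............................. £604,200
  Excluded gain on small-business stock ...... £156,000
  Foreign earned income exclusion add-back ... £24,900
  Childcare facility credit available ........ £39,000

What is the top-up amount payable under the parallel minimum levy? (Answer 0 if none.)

£0

Parallel minimum levy:
  Adjusted income: £604,200 + £156,000 + £24,900 = £785,100
  Exemption: £785,100 ≤ £786,000, so full £63,000 applies
  Base: £785,100 − £63,000 = £722,100
  £722,100 × 11% = £79,431

General income tax:
  £12,000 × 12% = £1,440
  £270,000 × 25% = £67,500
  £322,200 × 35% = £112,770
  → £181,710
  Less childcare facility credit £39,000 → £142,710

£79,431 ≤ £142,710, so no add-on is due.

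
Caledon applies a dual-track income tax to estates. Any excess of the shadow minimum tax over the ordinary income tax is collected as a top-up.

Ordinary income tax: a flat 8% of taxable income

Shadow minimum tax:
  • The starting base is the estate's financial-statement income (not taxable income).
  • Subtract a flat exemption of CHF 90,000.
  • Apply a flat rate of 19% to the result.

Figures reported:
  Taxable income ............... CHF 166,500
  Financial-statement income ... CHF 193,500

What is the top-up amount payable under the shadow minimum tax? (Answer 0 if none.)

CHF 6,345

Shadow minimum tax:
  Base (financial-statement income): CHF 193,500
  Less exemption CHF 90,000 → base CHF 103,500
  CHF 103,500 × 19% = CHF 19,665

Ordinary income tax:
  CHF 166,500 × 8% = CHF 13,320

Excess of shadow minimum tax over ordinary income tax: CHF 19,665 − CHF 13,320 = CHF 6,345.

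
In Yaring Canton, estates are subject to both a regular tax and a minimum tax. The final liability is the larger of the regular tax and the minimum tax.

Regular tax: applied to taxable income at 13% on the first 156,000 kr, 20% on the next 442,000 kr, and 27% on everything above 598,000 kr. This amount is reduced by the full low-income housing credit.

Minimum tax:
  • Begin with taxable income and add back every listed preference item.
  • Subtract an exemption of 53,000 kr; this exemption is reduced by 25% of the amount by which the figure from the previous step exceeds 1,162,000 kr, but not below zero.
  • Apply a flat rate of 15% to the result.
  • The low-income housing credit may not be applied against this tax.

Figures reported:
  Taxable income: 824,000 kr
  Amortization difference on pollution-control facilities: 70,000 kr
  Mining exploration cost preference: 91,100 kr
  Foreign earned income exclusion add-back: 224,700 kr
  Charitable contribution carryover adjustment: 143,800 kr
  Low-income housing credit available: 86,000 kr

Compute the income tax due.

202,275 kr

Minimum tax:
  Adjusted income: 824,000 kr + 70,000 kr + 91,100 kr + 224,700 kr + 143,800 kr = 1,353,600 kr
  Exemption: 53,000 kr − 25% × (1,353,600 kr − 1,162,000 kr) = 53,000 kr − 47,900 kr = 5,100 kr
  Base: 1,353,600 kr − 5,100 kr = 1,348,500 kr
  1,348,500 kr × 15% = 202,275 kr

Regular tax:
  156,000 kr × 13% = 20,280 kr
  442,000 kr × 20% = 88,400 kr
  226,000 kr × 27% = 61,020 kr
  → 169,700 kr
  Less low-income housing credit 86,000 kr → 83,700 kr

202,275 kr > 83,700 kr, so the minimum tax is the binding amount.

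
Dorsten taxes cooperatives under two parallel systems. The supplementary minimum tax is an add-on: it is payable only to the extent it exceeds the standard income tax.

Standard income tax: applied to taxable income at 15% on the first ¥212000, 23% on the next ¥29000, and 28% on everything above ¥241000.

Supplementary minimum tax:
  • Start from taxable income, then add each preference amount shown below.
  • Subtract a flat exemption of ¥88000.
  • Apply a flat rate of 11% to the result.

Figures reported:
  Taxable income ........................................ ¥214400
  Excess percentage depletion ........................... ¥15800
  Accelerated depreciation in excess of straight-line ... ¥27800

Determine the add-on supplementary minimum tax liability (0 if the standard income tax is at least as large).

¥0

Supplementary minimum tax:
  Adjusted income: ¥214400 + ¥15800 + ¥27800 = ¥258000
  Less exemption ¥88000 → base ¥170000
  ¥170000 × 11% = ¥18700

Standard income tax:
  ¥212000 × 15% = ¥31800
  ¥2400 × 23% = ¥552
  → ¥32352

¥18700 ≤ ¥32352, so no add-on is due.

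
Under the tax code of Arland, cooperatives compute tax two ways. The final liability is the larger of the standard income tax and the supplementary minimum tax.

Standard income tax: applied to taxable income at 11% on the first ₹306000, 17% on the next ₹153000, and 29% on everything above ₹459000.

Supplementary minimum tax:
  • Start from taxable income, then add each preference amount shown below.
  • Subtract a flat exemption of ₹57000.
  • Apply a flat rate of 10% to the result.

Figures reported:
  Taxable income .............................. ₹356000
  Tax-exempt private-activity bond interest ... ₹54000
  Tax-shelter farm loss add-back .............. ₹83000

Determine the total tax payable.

Standard income tax:
  ₹306000 × 11% = ₹33660
  ₹50000 × 17% = ₹8500
  → ₹42160

Supplementary minimum tax:
  Adjusted income: ₹356000 + ₹54000 + ₹83000 = ₹493000
  Less exemption ₹57000 → base ₹436000
  ₹436000 × 10% = ₹43600

₹43600 > ₹42160, so the supplementary minimum tax is the binding amount.

₹43600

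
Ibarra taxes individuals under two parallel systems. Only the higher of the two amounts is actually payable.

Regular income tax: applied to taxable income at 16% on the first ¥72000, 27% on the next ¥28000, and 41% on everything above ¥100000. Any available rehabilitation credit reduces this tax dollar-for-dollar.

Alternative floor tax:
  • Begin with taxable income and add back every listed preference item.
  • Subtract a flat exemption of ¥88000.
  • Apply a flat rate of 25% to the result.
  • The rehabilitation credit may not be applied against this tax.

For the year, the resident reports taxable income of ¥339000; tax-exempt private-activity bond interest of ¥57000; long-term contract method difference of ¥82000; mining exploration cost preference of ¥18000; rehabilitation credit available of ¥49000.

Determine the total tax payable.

Regular income tax:
  ¥72000 × 16% = ¥11520
  ¥28000 × 27% = ¥7560
  ¥239000 × 41% = ¥97990
  → ¥117070
  Less rehabilitation credit ¥49000 → ¥68070

Alternative floor tax:
  Adjusted income: ¥339000 + ¥57000 + ¥82000 + ¥18000 = ¥496000
  Less exemption ¥88000 → base ¥408000
  ¥408000 × 25% = ¥102000

¥102000 > ¥68070, so the alternative floor tax is the binding amount.

¥102000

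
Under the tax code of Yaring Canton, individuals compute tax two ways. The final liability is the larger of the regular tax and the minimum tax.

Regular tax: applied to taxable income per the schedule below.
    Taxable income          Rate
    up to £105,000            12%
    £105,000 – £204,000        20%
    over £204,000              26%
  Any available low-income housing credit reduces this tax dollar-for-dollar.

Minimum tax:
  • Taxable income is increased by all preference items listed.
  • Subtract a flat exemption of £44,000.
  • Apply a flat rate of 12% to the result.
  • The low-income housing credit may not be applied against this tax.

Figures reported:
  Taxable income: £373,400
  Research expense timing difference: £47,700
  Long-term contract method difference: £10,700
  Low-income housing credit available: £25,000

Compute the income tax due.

£51,444

Minimum tax:
  Adjusted income: £373,400 + £47,700 + £10,700 = £431,800
  Less exemption £44,000 → base £387,800
  £387,800 × 12% = £46,536

Regular tax:
  £105,000 × 12% = £12,600
  £99,000 × 20% = £19,800
  £169,400 × 26% = £44,044
  → £76,444
  Less low-income housing credit £25,000 → £51,444

£51,444 > £46,536, so the regular tax governs.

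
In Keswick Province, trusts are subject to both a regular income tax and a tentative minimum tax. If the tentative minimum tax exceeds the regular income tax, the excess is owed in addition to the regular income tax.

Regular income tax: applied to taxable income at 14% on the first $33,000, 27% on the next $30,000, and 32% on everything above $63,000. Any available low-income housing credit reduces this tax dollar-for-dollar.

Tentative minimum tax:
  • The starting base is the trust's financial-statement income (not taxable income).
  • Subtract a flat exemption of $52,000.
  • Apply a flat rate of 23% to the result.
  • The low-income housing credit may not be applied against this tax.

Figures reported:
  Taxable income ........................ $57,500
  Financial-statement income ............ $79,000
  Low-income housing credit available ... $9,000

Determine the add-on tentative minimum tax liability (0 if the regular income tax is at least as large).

Tentative minimum tax:
  Base (financial-statement income): $79,000
  Less exemption $52,000 → base $27,000
  $27,000 × 23% = $6,210

Regular income tax:
  $33,000 × 14% = $4,620
  $24,500 × 27% = $6,615
  → $11,235
  Less low-income housing credit $9,000 → $2,235

Excess of tentative minimum tax over regular income tax: $6,210 − $2,235 = $3,975.

$3,975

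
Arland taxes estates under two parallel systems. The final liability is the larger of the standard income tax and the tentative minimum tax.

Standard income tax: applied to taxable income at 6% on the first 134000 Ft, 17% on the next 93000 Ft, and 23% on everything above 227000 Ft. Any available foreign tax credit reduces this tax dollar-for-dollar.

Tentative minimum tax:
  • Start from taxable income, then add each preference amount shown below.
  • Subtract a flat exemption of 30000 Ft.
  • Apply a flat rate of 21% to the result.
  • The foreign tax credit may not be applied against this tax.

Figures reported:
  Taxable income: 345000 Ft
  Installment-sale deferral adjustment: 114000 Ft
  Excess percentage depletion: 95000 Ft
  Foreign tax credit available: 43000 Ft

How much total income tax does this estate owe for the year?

Standard income tax:
  134000 Ft × 6% = 8040 Ft
  93000 Ft × 17% = 15810 Ft
  118000 Ft × 23% = 27140 Ft
  → 50990 Ft
  Less foreign tax credit 43000 Ft → 7990 Ft

Tentative minimum tax:
  Adjusted income: 345000 Ft + 114000 Ft + 95000 Ft = 554000 Ft
  Less exemption 30000 Ft → base 524000 Ft
  524000 Ft × 21% = 110040 Ft

110040 Ft > 7990 Ft, so the tentative minimum tax is the binding amount.

110040 Ft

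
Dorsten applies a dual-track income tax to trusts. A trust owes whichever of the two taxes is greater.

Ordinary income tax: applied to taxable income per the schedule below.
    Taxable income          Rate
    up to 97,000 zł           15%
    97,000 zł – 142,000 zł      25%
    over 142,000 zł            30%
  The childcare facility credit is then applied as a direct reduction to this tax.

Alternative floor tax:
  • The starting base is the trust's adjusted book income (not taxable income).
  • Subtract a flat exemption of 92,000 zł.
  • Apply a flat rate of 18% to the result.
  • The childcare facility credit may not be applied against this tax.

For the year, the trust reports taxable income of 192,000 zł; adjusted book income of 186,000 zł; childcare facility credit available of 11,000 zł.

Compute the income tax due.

Ordinary income tax:
  97,000 zł × 15% = 14,550 zł
  45,000 zł × 25% = 11,250 zł
  50,000 zł × 30% = 15,000 zł
  → 40,800 zł
  Less childcare facility credit 11,000 zł → 29,800 zł

Alternative floor tax:
  Base (adjusted book income): 186,000 zł
  Less exemption 92,000 zł → base 94,000 zł
  94,000 zł × 18% = 16,920 zł

29,800 zł > 16,920 zł, so the ordinary income tax governs.

29,800 zł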